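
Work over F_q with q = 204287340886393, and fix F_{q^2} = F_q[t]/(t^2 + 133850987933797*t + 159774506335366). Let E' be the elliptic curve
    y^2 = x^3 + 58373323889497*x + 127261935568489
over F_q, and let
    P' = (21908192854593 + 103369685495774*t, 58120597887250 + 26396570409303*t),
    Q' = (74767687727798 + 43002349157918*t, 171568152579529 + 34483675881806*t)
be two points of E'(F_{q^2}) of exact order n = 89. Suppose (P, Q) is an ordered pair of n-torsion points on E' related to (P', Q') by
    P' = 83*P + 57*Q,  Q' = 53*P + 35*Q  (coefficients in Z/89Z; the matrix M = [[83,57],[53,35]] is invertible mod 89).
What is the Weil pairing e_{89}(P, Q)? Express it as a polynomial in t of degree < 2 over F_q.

67659837570858 + 193312270350260*t

Alternating bilinearity on E[89] (values in mu_{89} in F_{204287340886393^2}) gives e(P',Q') = e(P,Q)^det(M).
Hence e(P,Q) = e(P',Q')^{56} where 56 = 62^{-1} mod 89.
Double-and-add over 1011001: 7-1 doublings, 4-1 additions; each step l_{T,T}/v_{2T} or l_{T,P'}/v at Q'+S for random S.
So e_{89}(P',Q') = 75147446400228 + 19598902462726*t.
Hence e(P,Q) = 67659837570858 + 193312270350260*t in F_{204287340886393^2}^*.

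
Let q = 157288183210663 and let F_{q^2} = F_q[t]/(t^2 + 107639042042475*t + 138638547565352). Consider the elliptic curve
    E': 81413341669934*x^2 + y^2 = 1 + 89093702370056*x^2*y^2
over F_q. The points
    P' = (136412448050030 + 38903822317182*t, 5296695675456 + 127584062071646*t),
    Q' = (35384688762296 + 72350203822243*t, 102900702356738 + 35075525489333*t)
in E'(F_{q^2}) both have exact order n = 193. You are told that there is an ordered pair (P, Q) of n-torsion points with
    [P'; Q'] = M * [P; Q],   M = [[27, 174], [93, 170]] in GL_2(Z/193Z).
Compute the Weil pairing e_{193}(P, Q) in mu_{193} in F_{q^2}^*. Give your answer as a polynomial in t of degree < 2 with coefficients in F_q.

The 193-Weil pairing on E[193] over F_{157288183210663} is alternating-bilinear: e_{193}(P',Q') = e_{193}(P,Q)^det(M).
det(M) mod 193 = 181; its inverse in (Z/193)^* is 16 (check: 181*16 mod 193 = 1).
Edwards->Montgomery: u=(1+y)/(1-y), v=u/x -> 4539992776291v^2=u^3+42496946157643u^2+u; then x_W=76724001430301u+80847235076886: y^2=x^3+59293139915732*x+21965605650651.
Run Miller on y^2=x^3+59293139915732*x+21965605650651 over F_{157288183210663}: ladder 11000001 (8 bits); e = f_P(D_Q)/f_Q(D_P).
Miller gives e_{193}(P',Q') = 21754509556514 + 100680312588979*t in F_{157288183210663^2}.
Hence e(P,Q) = 34720886017483 + 89136346678789*t in F_{157288183210663^2}^*.

34720886017483 + 89136346678789*t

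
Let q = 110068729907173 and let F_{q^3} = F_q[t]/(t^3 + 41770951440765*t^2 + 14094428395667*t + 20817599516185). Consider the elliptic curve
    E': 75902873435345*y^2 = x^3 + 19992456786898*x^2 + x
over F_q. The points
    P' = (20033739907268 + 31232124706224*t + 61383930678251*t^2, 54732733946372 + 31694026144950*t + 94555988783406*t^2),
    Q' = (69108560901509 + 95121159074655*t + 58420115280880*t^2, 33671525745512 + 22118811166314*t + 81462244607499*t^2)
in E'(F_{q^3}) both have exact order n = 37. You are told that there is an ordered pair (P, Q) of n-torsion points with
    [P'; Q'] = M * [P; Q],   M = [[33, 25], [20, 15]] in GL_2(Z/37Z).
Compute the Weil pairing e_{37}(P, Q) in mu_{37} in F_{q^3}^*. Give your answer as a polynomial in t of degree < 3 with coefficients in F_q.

e_{37}(aP+bQ,cP+dQ) = e_{37}(P,Q)^(ad-bc); with (a,b,c,d)=(33,25,20,15) this gives the det-37 law.
Inverting 32 mod 37: 22. Thus e_{37}(P,Q) = e(P',Q')^{22}.
(x,y)|->(22133341791935x+74105182441283,22133341791935y) sends E' to y^2=x^3+65718899748543*x+106886320105366.
n = 37 = (100101)_2 (6 bits, wt 3); accumulate f_{37,P'}(Q'+S)/f_{37,P'}(S) along the 5-step ladder.
The quotient is 52683889470143 + 52463626061927*t + 20292364498237*t^2.
(52683889470143 + 52463626061927*t + 20292364498237*t^2)^{22} mod (110068729907173,f) = 55276631560707 + 102763251526426*t + 32346989357573*t^2.

55276631560707 + 102763251526426*t + 32346989357573*t^2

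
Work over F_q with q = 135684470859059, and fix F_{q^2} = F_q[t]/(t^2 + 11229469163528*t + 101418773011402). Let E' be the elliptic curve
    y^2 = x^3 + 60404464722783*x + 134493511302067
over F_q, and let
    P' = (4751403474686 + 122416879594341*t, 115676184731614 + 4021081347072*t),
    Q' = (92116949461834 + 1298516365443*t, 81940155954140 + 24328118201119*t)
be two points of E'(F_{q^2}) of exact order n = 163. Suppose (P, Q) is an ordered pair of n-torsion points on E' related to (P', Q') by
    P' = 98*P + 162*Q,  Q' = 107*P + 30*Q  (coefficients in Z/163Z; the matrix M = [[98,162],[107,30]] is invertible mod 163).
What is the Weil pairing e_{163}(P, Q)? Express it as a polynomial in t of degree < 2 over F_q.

112682284708137 + 115186242260573*t

Alternating bilinearity on E[163] (values in mu_{163} in F_{135684470859059^2}) gives e(P',Q') = e(P,Q)^det(M).
det(M) mod 163 = 113; its inverse in (Z/163)^* is 88 (check: 113*88 mod 163 = 1).
Miller loop for e_{163} over F_{135684470859059^2}: bits of 163 = 10100011; 7 double steps + 3 add steps, l/v at each.
Result: e(P',Q') = 38801021952297 + 14782232211314*t.
(38801021952297 + 14782232211314*t)^{88} mod (135684470859059,f) = 112682284708137 + 115186242260573*t.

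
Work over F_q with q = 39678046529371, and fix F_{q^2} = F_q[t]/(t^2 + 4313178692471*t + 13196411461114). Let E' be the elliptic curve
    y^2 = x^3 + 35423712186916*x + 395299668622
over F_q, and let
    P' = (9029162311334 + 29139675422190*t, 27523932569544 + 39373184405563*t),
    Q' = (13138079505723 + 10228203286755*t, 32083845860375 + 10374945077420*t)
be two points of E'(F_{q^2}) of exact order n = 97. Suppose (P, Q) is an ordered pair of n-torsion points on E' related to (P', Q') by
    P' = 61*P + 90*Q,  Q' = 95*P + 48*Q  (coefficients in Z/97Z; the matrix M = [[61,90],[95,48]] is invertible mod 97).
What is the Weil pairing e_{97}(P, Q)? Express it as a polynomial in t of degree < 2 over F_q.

e_{97} is bilinear + alternating on E[97], so e_{97}(61*P + 90*Q, 95*P + 48*Q) = e_{97}(P,Q)^(61*48-90*95).
det(M) mod 97 = 4; its inverse in (Z/97)^* is 73 (check: 4*73 mod 97 = 1).
Run Miller on y^2=x^3+35423712186916*x+395299668622 over F_{39678046529371}: ladder 1100001 (7 bits); e = f_P(D_Q)/f_Q(D_P).
The quotient is 957657539130 + 37586263101848*t.
Hence e(P,Q) = 17388827974492 + 26376087696562*t in F_{39678046529371^2}^*.

17388827974492 + 26376087696562*t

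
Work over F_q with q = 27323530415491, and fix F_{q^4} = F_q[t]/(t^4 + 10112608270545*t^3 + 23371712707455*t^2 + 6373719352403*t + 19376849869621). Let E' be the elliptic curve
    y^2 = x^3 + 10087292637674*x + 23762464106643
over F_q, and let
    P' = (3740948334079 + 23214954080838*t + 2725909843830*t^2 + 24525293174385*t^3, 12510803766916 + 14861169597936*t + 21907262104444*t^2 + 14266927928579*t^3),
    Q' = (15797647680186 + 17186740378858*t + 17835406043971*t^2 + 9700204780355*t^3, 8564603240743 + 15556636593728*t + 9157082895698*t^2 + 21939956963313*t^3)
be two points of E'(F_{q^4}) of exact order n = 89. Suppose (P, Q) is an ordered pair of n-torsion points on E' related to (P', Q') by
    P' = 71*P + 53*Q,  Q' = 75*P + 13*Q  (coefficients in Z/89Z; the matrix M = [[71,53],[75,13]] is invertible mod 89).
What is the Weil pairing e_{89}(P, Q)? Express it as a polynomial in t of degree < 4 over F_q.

12637622113051 + 1166900619257*t + 9072017529275*t^2 + 8665756159907*t^3

Alternating bilinearity on E[89] (values in mu_{89} in F_{27323530415491^4}) gives e(P',Q') = e(P,Q)^det(M).
Inverting 63 mod 89: 65. Thus e_{89}(P,Q) = e(P',Q')^{65}.
n = 89 = (1011001)_2 (7 bits, wt 4); accumulate f_{89,P'}(Q'+S)/f_{89,P'}(S) along the 6-step ladder.
f_P(D_Q)/f_Q(D_P) = 20696661132106 + 18401397247360*t + 8004702132977*t^2 + 16537490432415*t^3.
(20696661132106 + 18401397247360*t + 8004702132977*t^2 + 16537490432415*t^3)^{65} mod (27323530415491,f) = 12637622113051 + 1166900619257*t + 9072017529275*t^2 + 8665756159907*t^3.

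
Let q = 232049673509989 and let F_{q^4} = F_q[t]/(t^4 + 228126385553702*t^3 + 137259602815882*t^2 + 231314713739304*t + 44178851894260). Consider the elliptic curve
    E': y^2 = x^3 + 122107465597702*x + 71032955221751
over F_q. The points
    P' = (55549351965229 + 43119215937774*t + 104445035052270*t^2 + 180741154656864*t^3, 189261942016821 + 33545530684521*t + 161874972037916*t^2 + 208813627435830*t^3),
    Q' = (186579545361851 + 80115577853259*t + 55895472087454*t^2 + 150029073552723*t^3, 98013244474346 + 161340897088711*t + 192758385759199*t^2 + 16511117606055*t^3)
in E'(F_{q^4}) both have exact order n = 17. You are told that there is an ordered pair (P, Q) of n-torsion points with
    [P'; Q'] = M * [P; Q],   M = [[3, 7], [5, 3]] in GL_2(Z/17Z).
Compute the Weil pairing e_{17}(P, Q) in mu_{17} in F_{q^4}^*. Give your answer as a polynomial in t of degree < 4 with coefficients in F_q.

25352793265483 + 59479586559934*t + 78163630344103*t^2 + 64546728634691*t^3

Since e_{17}(P,P)=e_{17}(Q,Q)=1 and e_{17}(Q,P)=e_{17}(P,Q)^{-1}, expanding e_{17}(3*P + 7*Q,5*P + 3*Q) leaves e(P,Q)^det(M).
det(M) mod 17 = 8; its inverse in (Z/17)^* is 15 (check: 8*15 mod 17 = 1).
5-bit Miller (10001) on E'/F_{232049673509989} with a'=122107465597702, b'=71032955221751: accumulate tangent/chord ratios at Q'+S and P'+S'.
The quotient is 3831761516070 + 172017079584640*t + 86681095407356*t^2 + 78300068070586*t^3.
e_{17}(P,Q) = (3831761516070 + 172017079584640*t + 86681095407356*t^2 + 78300068070586*t^3)^{15} = 25352793265483 + 59479586559934*t + 78163630344103*t^2 + 64546728634691*t^3.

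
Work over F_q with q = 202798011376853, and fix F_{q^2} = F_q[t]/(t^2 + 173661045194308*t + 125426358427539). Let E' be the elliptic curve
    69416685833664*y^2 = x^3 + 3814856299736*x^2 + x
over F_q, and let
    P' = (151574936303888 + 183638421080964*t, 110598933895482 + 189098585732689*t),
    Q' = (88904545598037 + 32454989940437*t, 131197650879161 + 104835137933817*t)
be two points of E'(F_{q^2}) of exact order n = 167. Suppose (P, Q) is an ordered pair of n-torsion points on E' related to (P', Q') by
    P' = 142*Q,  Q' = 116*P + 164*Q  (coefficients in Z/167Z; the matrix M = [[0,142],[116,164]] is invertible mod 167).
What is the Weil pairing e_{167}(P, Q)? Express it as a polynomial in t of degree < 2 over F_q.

988036626124 + 56886948824483*t

e_{167} is bilinear + alternating on E[167], so e_{167}(142*Q, 116*P + 164*Q) = e_{167}(P,Q)^(0*164-142*116).
Inverting 61 mod 167: 115. Thus e_{167}(P,Q) = e(P',Q')^{115}.
Montgomery->Weierstrass: x_W = 73629260966772*x+188424692395082, y_W=73629260966772*y on F_{202798011376853}; lands on y^2=x^3+92261560165302*x+53687772812250.
Double-and-add over 10100111: 8-1 doublings, 5-1 additions; each step l_{T,T}/v_{2T} or l_{T,P'}/v at Q'+S for random S.
The quotient is 188918204486575 + 145250567532107*t.
(188918204486575 + 145250567532107*t)^{115} mod (202798011376853,f) = 988036626124 + 56886948824483*t.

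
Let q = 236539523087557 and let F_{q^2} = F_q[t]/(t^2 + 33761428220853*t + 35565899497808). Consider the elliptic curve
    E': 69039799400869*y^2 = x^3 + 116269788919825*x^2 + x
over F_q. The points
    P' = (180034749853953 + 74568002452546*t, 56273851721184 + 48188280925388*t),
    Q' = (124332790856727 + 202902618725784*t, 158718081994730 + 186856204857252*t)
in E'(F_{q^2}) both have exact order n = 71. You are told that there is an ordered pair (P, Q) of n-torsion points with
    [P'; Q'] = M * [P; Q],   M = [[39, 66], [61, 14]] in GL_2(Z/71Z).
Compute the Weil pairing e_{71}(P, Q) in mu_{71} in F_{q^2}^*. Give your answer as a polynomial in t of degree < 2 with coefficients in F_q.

e_{71}(aP+bQ,cP+dQ) = e_{71}(P,Q)^(ad-bc); with (a,b,c,d)=(39,66,61,14) this gives the det-71 law.
Hence e(P,Q) = e(P',Q')^{70} where 70 = 70^{-1} mod 71.
Undo Montgomery via alpha=75246643620592, beta=34732289918410: (a',b')=(116032830211923,143896158411278) over F_{236539523087557}.
Miller loop for e_{71} over F_{236539523087557^2}: bits of 71 = 1000111; 6 double steps + 3 add steps, l/v at each.
e_{71}(P',Q') = 139814708890791 + 45400409004058*t.
Hence e(P,Q) = 20678148848700 + 191139114083499*t in F_{236539523087557^2}^*.

20678148848700 + 191139114083499*t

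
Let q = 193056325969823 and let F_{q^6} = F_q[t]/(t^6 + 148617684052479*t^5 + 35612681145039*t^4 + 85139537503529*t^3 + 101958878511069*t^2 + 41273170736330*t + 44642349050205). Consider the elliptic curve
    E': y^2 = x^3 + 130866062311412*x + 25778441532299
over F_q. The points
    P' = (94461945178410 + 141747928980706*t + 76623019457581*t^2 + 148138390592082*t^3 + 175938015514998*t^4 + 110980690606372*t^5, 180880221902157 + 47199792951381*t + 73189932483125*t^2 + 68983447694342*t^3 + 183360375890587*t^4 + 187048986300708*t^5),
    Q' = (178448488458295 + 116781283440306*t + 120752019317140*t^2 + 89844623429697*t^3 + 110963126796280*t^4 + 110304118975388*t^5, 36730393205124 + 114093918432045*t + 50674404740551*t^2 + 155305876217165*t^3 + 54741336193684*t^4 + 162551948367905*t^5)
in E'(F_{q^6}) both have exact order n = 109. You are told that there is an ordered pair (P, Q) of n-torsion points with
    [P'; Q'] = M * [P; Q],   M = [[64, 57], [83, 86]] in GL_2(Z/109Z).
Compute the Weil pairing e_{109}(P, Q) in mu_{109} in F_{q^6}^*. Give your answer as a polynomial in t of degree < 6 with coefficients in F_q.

187903984024435 + 176670883669208*t + 89715588164108*t^2 + 74889601185741*t^3 + 15882673191789*t^4 + 178194002704923*t^5

Alternating bilinearity on E[109] (values in mu_{109} in F_{193056325969823^6}) gives e(P',Q') = e(P,Q)^det(M).
det(M) mod 109 = 10; its inverse in (Z/109)^* is 11 (check: 10*11 mod 109 = 1).
Build f_{109,P'} and f_{109,Q'} via the 7-bit ladder of 109=1101101_2; evaluate at shifted divisors; quotient in F_{193056325969823^6}.
e_{109}(P',Q') = 114162870408918 + 146928082692845*t + 148656285145912*t^2 + 53087982766959*t^3 + 177038475755663*t^4 + 161794017460081*t^5.
(114162870408918 + 146928082692845*t + 148656285145912*t^2 + 53087982766959*t^3 + 177038475755663*t^4 + 161794017460081*t^5)^{11} mod (193056325969823,f) = 187903984024435 + 176670883669208*t + 89715588164108*t^2 + 74889601185741*t^3 + 15882673191789*t^4 + 178194002704923*t^5.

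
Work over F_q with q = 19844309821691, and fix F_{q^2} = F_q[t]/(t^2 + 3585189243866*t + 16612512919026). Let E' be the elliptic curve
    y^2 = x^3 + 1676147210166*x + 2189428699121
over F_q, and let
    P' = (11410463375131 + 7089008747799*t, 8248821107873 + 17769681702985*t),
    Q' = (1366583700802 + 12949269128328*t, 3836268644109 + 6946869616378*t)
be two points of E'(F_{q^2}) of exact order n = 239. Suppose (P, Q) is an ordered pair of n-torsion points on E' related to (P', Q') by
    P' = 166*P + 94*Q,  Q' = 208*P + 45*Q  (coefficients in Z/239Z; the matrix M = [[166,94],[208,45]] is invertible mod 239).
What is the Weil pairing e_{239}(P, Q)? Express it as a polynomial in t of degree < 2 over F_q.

e_{239}(aP+bQ,cP+dQ) = e_{239}(P,Q)^(ad-bc); with (a,b,c,d)=(166,94,208,45) this gives the det-239 law.
So e_{239}(P,Q) = e_{239}(P',Q')^{172}, since 107*172 = 1 mod 239.
Build f_{239,P'} and f_{239,Q'} via the 8-bit ladder of 239=11101111_2; evaluate at shifted divisors; quotient in F_{19844309821691^2}.
e_{239}(P',Q') = 12433334802657 + 16634340890198*t.
Finally e_{239}(P,Q) = 7551063298162 + 19651810153775*t.

7551063298162 + 19651810153775*t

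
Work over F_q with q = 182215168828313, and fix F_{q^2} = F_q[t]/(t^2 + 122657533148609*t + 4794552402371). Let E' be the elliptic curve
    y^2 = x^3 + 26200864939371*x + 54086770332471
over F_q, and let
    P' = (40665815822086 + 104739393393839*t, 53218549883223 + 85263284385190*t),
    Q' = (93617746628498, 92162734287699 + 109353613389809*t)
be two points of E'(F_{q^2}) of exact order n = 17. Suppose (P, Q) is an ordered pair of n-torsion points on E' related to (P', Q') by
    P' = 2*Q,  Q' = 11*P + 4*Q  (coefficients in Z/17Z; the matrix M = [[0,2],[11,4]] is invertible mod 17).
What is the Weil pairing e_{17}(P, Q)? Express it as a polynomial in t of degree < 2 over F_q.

The 17-Weil pairing on E[17] over F_{182215168828313} is alternating-bilinear: e_{17}(P',Q') = e_{17}(P,Q)^det(M).
Inverting 12 mod 17: 10. Thus e_{17}(P,Q) = e(P',Q')^{10}.
Run Miller on y^2=x^3+26200864939371*x+54086770332471 over F_{182215168828313}: ladder 10001 (5 bits); e = f_P(D_Q)/f_Q(D_P).
Result: e(P',Q') = 164937435381393 + 173127983205661*t.
Thus e_{17}(P,Q) = 43164329281392 + 176725120563388*t.

43164329281392 + 176725120563388*t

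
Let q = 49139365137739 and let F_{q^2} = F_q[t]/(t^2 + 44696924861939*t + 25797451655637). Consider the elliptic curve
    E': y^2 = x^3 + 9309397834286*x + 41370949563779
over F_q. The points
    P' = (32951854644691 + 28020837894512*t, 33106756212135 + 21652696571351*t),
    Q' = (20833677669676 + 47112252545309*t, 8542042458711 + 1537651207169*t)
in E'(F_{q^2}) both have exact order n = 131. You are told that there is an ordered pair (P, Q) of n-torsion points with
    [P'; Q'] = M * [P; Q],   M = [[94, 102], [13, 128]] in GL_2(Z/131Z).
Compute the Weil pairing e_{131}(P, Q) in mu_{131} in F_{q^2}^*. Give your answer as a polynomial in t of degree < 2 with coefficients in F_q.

e_{131} is bilinear + alternating on E[131], so e_{131}(94*P + 102*Q, 13*P + 128*Q) = e_{131}(P,Q)^(94*128-102*13).
det M = 94*128 - 102*13 = 10706 = 95 (mod 131); 95^{-1} = 40 (mod 131).
8-bit Miller (10000011) on E'/F_{49139365137739} with a'=9309397834286, b'=41370949563779: accumulate tangent/chord ratios at Q'+S and P'+S'.
The quotient is 40228390835487 + 2823790655507*t.
Hence e(P,Q) = 21694083492582 + 40627986060861*t in F_{49139365137739^2}^*.

21694083492582 + 40627986060861*t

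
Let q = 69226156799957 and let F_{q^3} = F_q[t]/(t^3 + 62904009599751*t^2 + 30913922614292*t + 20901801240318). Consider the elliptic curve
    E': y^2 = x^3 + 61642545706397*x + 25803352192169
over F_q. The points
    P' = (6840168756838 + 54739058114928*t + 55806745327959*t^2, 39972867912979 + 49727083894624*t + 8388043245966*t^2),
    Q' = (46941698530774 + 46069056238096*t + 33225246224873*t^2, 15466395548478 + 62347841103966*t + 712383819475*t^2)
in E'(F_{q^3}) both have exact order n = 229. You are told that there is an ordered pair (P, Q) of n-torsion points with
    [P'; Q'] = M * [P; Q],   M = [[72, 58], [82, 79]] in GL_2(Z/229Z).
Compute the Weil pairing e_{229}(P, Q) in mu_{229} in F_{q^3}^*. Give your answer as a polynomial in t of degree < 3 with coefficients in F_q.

26189434463687 + 1514768394527*t + 14288878879837*t^2

Alternating bilinearity on E[229] (values in mu_{229} in F_{69226156799957^3}) gives e(P',Q') = e(P,Q)^det(M).
Inverting 16 mod 229: 43. Thus e_{229}(P,Q) = e(P',Q')^{43}.
Miller loop for e_{229} over F_{69226156799957^3}: bits of 229 = 11100101; 7 double steps + 4 add steps, l/v at each.
e_{229}(P',Q') = 4237668633847 + 54804542693450*t + 6682295447493*t^2.
Thus e_{229}(P,Q) = 26189434463687 + 1514768394527*t + 14288878879837*t^2.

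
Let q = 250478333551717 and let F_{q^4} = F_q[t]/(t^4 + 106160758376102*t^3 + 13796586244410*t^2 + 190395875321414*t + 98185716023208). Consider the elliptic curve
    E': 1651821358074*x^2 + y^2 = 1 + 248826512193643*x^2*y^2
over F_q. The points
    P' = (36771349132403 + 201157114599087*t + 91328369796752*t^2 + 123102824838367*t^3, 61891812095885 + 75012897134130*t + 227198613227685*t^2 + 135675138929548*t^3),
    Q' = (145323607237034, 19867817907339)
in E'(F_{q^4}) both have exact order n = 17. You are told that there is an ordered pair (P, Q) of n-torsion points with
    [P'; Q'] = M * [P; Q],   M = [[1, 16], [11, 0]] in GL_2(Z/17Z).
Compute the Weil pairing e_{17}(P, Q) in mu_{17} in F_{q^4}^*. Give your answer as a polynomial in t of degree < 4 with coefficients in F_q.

124335044429013 + 8189457558538*t + 134322070661765*t^2 + 34461076547544*t^3

The 17-Weil pairing on E[17] over F_{250478333551717} is alternating-bilinear: e_{17}(P',Q') = e_{17}(P,Q)^det(M).
1*0 - 16*11 = -176; reduced mod 17: det = 11, inverse 14.
Edwards a_E,d_E -> Montgomery A=0,B=117518494888767 -> Weierstrass 200995157687516,0 via alpha=0,beta=825910679037.
n = 17 = (10001)_2 (5 bits, wt 2); accumulate f_{17,P'}(Q'+S)/f_{17,P'}(S) along the 4-step ladder.
f_P(D_Q)/f_Q(D_P) = 43925030522862 + 32598084331698*t + 39189336246719*t^2 + 211929330327214*t^3.
e_{17}(P,Q) = (43925030522862 + 32598084331698*t + 39189336246719*t^2 + 211929330327214*t^3)^{14} = 124335044429013 + 8189457558538*t + 134322070661765*t^2 + 34461076547544*t^3.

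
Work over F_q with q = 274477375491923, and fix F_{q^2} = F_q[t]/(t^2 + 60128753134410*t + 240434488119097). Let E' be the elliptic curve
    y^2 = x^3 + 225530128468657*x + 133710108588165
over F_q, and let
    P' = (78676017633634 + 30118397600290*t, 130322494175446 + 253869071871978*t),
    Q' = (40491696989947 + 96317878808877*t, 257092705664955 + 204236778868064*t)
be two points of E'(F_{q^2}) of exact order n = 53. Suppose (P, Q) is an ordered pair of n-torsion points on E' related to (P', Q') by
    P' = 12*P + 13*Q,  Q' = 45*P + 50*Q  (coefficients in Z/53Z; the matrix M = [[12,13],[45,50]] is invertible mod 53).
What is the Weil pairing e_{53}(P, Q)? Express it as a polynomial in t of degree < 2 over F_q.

76847920051035 + 102701518698406*t

The 53-Weil pairing on E[53] over F_{274477375491923} is alternating-bilinear: e_{53}(P',Q') = e_{53}(P,Q)^det(M).
12*50 - 13*45 = 15; reduced mod 53: det = 15, inverse 46.
n = 53 = (110101)_2 (6 bits, wt 4); accumulate f_{53,P'}(Q'+S)/f_{53,P'}(S) along the 5-step ladder.
So e_{53}(P',Q') = 75295841782053 + 40888966482382*t.
(75295841782053 + 40888966482382*t)^{46} mod (274477375491923,f) = 76847920051035 + 102701518698406*t.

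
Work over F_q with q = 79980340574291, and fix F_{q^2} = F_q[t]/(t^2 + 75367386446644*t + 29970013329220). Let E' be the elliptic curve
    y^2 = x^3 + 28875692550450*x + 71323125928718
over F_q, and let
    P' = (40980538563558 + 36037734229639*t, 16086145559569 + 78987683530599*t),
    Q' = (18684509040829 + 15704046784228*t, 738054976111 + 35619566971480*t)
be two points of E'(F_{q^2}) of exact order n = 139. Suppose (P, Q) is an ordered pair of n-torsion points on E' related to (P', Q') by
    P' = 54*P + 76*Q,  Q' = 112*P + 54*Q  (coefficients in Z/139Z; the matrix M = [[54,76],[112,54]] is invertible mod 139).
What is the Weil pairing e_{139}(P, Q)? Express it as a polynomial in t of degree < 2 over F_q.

44810353553821 + 3915520692801*t

Since e_{139}(P,P)=e_{139}(Q,Q)=1 and e_{139}(Q,P)=e_{139}(P,Q)^{-1}, expanding e_{139}(54*P + 76*Q,112*P + 54*Q) leaves e(P,Q)^det(M).
det(M) mod 139 = 103; its inverse in (Z/139)^* is 27 (check: 103*27 mod 139 = 1).
Double-and-add over 10001011: 8-1 doublings, 4-1 additions; each step l_{T,T}/v_{2T} or l_{T,P'}/v at Q'+S for random S.
f_P(D_Q)/f_Q(D_P) = 9159221093893 + 61026946389090*t.
Hence e(P,Q) = 44810353553821 + 3915520692801*t in F_{79980340574291^2}^*.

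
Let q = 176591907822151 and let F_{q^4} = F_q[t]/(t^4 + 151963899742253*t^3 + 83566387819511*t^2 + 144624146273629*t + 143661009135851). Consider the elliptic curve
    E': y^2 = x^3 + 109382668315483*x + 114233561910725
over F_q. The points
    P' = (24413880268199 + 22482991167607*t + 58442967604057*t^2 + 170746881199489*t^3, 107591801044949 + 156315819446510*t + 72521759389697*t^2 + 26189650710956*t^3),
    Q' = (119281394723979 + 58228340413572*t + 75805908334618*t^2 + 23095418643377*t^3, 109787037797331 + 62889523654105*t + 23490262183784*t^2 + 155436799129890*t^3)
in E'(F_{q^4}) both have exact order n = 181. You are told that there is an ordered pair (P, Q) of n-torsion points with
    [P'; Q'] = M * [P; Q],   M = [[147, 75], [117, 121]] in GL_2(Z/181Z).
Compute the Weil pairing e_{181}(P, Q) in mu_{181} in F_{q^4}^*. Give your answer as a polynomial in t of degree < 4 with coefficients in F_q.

67984271251494 + 161334361527379*t + 135715100491567*t^2 + 104465491944661*t^3

The 181-Weil pairing on E[181] over F_{176591907822151} is alternating-bilinear: e_{181}(P',Q') = e_{181}(P,Q)^det(M).
det(M) mod 181 = 143; its inverse in (Z/181)^* is 100 (check: 143*100 mod 181 = 1).
Miller loop for e_{181} over F_{176591907822151^4}: bits of 181 = 10110101; 7 double steps + 4 add steps, l/v at each.
e_{181}(P',Q') = 102700104179773 + 72459038538267*t + 61178356444779*t^2 + 110469337747198*t^3.
Finally e_{181}(P,Q) = 67984271251494 + 161334361527379*t + 135715100491567*t^2 + 104465491944661*t^3.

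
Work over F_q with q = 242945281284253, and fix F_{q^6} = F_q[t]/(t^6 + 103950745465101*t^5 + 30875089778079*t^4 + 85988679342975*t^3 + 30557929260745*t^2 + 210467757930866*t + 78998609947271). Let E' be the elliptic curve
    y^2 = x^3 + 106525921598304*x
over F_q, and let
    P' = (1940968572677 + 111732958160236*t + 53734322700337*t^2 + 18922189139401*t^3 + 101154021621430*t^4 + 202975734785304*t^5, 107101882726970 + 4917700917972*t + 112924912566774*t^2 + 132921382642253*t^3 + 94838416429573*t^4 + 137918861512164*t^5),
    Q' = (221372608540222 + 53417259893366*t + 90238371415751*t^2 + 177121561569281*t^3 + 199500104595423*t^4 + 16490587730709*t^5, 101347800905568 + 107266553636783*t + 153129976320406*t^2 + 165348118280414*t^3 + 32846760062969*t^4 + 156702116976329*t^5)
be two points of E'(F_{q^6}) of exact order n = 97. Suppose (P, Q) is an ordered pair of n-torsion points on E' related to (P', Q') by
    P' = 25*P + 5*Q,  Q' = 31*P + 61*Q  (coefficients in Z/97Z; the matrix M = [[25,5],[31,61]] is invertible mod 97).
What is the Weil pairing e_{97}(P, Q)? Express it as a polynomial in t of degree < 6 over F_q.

75309616308272 + 35606983662590*t + 67640288610283*t^2 + 28194125466584*t^3 + 19629616584351*t^4 + 134415321181726*t^5

The 97-Weil pairing on E[97] over F_{242945281284253} is alternating-bilinear: e_{97}(P',Q') = e_{97}(P,Q)^det(M).
So e_{97}(P,Q) = e_{97}(P',Q')^{89}, since 12*89 = 1 mod 97.
Build f_{97,P'} and f_{97,Q'} via the 7-bit ladder of 97=1100001_2; evaluate at shifted divisors; quotient in F_{242945281284253^6}.
f_P(D_Q)/f_Q(D_P) = 111583178947111 + 231839446129849*t + 117372771059654*t^2 + 176627017034588*t^3 + 139489428490608*t^4 + 29437808302178*t^5.
e_{97}(P,Q) = (111583178947111 + 231839446129849*t + 117372771059654*t^2 + 176627017034588*t^3 + 139489428490608*t^4 + 29437808302178*t^5)^{89} = 75309616308272 + 35606983662590*t + 67640288610283*t^2 + 28194125466584*t^3 + 19629616584351*t^4 + 134415321181726*t^5.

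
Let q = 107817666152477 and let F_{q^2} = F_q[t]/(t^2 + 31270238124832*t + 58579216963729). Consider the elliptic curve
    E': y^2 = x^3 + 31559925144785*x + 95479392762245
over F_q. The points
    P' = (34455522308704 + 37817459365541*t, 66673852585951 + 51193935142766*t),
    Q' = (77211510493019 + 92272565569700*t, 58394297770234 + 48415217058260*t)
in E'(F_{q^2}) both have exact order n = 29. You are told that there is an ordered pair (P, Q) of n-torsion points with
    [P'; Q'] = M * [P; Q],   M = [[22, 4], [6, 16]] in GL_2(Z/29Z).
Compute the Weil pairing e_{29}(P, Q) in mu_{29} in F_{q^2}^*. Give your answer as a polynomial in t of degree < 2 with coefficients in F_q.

92079363421836 + 22145877937059*t

e_{29} is bilinear + alternating on E[29], so e_{29}(22*P + 4*Q, 6*P + 16*Q) = e_{29}(P,Q)^(22*16-4*6).
det M = 22*16 - 4*6 = 328 = 9 (mod 29); 9^{-1} = 13 (mod 29).
Double-and-add over 11101: 5-1 doublings, 4-1 additions; each step l_{T,T}/v_{2T} or l_{T,P'}/v at Q'+S for random S.
So e_{29}(P',Q') = 89087859120043 + 83887457316084*t.
e_{29}(P,Q) = (89087859120043 + 83887457316084*t)^{13} = 92079363421836 + 22145877937059*t.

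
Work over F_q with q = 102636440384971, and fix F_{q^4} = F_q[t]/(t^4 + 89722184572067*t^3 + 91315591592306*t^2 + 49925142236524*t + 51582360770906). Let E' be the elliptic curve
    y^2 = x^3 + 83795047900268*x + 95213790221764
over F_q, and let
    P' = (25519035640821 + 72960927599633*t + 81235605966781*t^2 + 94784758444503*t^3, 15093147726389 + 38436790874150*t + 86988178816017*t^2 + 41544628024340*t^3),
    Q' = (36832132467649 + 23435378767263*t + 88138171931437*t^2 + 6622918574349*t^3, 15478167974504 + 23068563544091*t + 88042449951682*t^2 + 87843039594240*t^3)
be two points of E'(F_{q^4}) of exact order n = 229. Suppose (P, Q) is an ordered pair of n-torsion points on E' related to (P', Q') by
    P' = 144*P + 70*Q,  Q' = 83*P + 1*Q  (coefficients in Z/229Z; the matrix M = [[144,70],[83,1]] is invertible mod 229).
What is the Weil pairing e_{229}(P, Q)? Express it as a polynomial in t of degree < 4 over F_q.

90222745671010 + 83641264793898*t + 78232265949131*t^2 + 57352664307844*t^3

e_{229} is bilinear + alternating on E[229], so e_{229}(144*P + 70*Q, 83*P + 1*Q) = e_{229}(P,Q)^(144*1-70*83).
det(M) mod 229 = 59; its inverse in (Z/229)^* is 66 (check: 59*66 mod 229 = 1).
Double-and-add over 11100101: 8-1 doublings, 5-1 additions; each step l_{T,T}/v_{2T} or l_{T,P'}/v at Q'+S for random S.
e_{229}(P',Q') = 83422573627524 + 88196732880053*t + 56419750758754*t^2 + 74439268104869*t^3.
Raise to 66: e(P,Q) = 90222745671010 + 83641264793898*t + 78232265949131*t^2 + 57352664307844*t^3 in mu_{229}.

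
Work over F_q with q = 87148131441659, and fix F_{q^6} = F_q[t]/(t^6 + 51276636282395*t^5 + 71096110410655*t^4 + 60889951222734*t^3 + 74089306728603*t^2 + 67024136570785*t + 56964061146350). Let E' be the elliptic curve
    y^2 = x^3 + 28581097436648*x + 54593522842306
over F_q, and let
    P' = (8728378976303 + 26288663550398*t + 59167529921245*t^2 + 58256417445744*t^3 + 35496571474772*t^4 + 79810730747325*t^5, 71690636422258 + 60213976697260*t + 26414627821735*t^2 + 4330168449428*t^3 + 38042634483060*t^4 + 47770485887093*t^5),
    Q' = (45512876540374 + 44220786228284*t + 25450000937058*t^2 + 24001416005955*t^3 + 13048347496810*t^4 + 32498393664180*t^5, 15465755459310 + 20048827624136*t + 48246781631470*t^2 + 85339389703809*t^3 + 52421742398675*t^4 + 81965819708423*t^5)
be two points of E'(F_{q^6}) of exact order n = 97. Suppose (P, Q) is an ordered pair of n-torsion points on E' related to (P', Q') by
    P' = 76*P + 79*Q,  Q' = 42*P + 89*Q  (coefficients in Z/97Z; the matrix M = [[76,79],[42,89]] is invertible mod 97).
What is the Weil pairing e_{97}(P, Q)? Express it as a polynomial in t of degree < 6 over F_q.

Alternating bilinearity on E[97] (values in mu_{97} in F_{87148131441659^6}) gives e(P',Q') = e(P,Q)^det(M).
76*89 - 79*42 = 3446; reduced mod 97: det = 51, inverse 78.
7-bit Miller (1100001) on E'/F_{87148131441659} with a'=28581097436648, b'=54593522842306: accumulate tangent/chord ratios at Q'+S and P'+S'.
Miller gives e_{97}(P',Q') = 66573026501815 + 61016474191029*t + 30201884827232*t^2 + 46755139175842*t^3 + 75774980203092*t^4 + 35075312350691*t^5 in F_{87148131441659^6}.
e_{97}(P,Q) = (66573026501815 + 61016474191029*t + 30201884827232*t^2 + 46755139175842*t^3 + 75774980203092*t^4 + 35075312350691*t^5)^{78} = 63533984673126 + 18788281593523*t + 54973104134450*t^2 + 6707386809198*t^3 + 76293748196283*t^4 + 49282174493451*t^5.

63533984673126 + 18788281593523*t + 54973104134450*t^2 + 6707386809198*t^3 + 76293748196283*t^4 + 49282174493451*t^5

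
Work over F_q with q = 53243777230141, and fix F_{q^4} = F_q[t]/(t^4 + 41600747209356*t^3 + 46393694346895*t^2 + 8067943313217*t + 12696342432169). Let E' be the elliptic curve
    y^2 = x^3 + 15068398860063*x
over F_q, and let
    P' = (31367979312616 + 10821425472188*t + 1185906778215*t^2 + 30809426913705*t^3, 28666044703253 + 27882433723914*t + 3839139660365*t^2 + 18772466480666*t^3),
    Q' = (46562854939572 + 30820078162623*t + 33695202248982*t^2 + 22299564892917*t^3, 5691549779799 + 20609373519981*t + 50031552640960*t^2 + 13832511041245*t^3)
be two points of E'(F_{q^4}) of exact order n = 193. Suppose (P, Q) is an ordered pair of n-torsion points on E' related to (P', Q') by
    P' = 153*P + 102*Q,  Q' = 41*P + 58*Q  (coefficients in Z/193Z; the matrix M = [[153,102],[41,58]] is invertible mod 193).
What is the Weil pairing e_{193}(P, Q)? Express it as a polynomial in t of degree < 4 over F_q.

e_{193} is bilinear + alternating on E[193], so e_{193}(153*P + 102*Q, 41*P + 58*Q) = e_{193}(P,Q)^(153*58-102*41).
153*58 - 102*41 = 4692; reduced mod 193: det = 60, inverse 74.
8-bit Miller (11000001) on E'/F_{53243777230141} with a'=15068398860063, b'=0: accumulate tangent/chord ratios at Q'+S and P'+S'.
Result: e(P',Q') = 37226769375970 + 38026136377054*t + 3088619314060*t^2 + 4498813688453*t^3.
Thus e_{193}(P,Q) = 45850550626555 + 49239482994056*t + 32887547454903*t^2 + 20817807066844*t^3.

45850550626555 + 49239482994056*t + 32887547454903*t^2 + 20817807066844*t^3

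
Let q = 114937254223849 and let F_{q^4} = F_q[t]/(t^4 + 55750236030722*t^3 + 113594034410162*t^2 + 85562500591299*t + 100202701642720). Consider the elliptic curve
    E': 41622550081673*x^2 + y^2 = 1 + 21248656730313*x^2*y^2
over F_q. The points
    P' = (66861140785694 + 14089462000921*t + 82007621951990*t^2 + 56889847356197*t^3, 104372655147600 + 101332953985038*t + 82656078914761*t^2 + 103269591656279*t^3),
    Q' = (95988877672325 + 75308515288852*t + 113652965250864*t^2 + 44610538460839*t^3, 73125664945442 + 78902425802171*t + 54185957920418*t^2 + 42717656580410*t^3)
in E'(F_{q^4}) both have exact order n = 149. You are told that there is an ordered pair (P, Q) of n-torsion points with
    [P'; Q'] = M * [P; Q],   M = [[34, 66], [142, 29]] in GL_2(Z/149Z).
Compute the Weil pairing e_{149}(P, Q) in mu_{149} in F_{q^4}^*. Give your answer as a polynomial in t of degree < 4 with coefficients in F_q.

89445472940373 + 92680266619969*t + 35516956218596*t^2 + 7184377524331*t^3

The 149-Weil pairing on E[149] over F_{114937254223849} is alternating-bilinear: e_{149}(P',Q') = e_{149}(P,Q)^det(M).
det(M) mod 149 = 107; its inverse in (Z/149)^* is 39 (check: 107*39 mod 149 = 1).
Edwards->Montgomery: u=(1+y)/(1-y), v=u/x -> 45649304154882v^2=u^3+13524990768113u^2+u; then x_W=5093473337840u+87103370617897: y^2=x^3+84637089294886*x.
n = 149 = (10010101)_2 (8 bits, wt 4); accumulate f_{149,P'}(Q'+S)/f_{149,P'}(S) along the 7-step ladder.
The quotient is 12296128265704 + 47450969705943*t + 28960544420818*t^2 + 67558233790265*t^3.
Thus e_{149}(P,Q) = 89445472940373 + 92680266619969*t + 35516956218596*t^2 + 7184377524331*t^3.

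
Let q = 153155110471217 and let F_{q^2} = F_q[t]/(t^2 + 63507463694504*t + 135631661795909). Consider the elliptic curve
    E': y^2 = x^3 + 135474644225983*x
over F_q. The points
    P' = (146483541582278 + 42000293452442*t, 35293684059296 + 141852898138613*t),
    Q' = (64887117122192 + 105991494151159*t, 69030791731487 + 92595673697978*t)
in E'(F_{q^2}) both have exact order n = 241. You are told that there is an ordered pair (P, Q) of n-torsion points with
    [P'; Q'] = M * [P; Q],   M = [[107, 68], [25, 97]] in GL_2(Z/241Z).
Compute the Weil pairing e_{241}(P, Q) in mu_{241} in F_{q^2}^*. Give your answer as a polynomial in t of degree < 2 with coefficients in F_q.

140958223306306 + 14233444127991*t

e_{241} is bilinear + alternating on E[241], so e_{241}(107*P + 68*Q, 25*P + 97*Q) = e_{241}(P,Q)^(107*97-68*25).
det(M) mod 241 = 3; its inverse in (Z/241)^* is 161 (check: 3*161 mod 241 = 1).
Double-and-add over 11110001: 8-1 doublings, 5-1 additions; each step l_{T,T}/v_{2T} or l_{T,P'}/v at Q'+S for random S.
Result: e(P',Q') = 67361312012663 + 96459197499982*t.
Hence e(P,Q) = 140958223306306 + 14233444127991*t in F_{153155110471217^2}^*.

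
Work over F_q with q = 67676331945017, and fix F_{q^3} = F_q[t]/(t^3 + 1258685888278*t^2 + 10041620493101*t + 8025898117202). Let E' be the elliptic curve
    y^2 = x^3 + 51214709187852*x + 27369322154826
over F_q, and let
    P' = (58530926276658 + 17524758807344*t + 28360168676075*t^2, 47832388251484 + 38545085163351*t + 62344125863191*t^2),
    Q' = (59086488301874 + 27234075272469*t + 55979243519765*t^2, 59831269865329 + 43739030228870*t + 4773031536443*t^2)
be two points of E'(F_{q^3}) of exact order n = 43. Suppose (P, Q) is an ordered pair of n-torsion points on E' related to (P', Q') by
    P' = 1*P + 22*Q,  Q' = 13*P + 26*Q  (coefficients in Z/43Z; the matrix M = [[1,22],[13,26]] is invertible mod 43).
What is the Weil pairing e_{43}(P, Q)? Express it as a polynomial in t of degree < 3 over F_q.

Under M = [[1,22],[13,26]] in GL_2(Z/43), e_{43}(P',Q') = e_{43}(P,Q)^(1*26-22*13 mod 43).
det(M) mod 43 = 41; its inverse in (Z/43)^* is 21 (check: 41*21 mod 43 = 1).
Run Miller on y^2=x^3+51214709187852*x+27369322154826 over F_{67676331945017}: ladder 101011 (6 bits); e = f_P(D_Q)/f_Q(D_P).
So e_{43}(P',Q') = 64504436153336 + 50461495211310*t + 8739143449037*t^2.
Hence e(P,Q) = 39540152731883 + 62162529738035*t + 34642955924810*t^2 in F_{67676331945017^3}^*.

39540152731883 + 62162529738035*t + 34642955924810*t^2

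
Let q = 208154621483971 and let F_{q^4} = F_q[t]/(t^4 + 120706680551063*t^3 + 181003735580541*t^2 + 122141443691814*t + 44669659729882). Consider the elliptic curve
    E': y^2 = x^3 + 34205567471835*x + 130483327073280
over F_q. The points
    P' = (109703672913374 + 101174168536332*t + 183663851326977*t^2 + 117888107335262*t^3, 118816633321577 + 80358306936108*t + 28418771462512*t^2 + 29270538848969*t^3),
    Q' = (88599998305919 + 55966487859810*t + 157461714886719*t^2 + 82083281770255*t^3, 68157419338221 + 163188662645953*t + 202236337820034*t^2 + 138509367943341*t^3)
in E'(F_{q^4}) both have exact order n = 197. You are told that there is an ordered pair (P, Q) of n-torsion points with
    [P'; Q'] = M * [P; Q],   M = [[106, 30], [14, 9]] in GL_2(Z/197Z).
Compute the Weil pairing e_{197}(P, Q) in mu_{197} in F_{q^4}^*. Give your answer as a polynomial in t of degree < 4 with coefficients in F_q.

The 197-Weil pairing on E[197] over F_{208154621483971} is alternating-bilinear: e_{197}(P',Q') = e_{197}(P,Q)^det(M).
det(M) mod 197 = 140; its inverse in (Z/197)^* is 38 (check: 140*38 mod 197 = 1).
Run Miller on y^2=x^3+34205567471835*x+130483327073280 over F_{208154621483971}: ladder 11000101 (8 bits); e = f_P(D_Q)/f_Q(D_P).
The quotient is 84347791992194 + 131735439473747*t + 45266210751317*t^2 + 135581413373243*t^3.
Hence e(P,Q) = 113878267754403 + 89065320247735*t + 83489762827195*t^2 + 36022178374692*t^3 in F_{208154621483971^4}^*.

113878267754403 + 89065320247735*t + 83489762827195*t^2 + 36022178374692*t^3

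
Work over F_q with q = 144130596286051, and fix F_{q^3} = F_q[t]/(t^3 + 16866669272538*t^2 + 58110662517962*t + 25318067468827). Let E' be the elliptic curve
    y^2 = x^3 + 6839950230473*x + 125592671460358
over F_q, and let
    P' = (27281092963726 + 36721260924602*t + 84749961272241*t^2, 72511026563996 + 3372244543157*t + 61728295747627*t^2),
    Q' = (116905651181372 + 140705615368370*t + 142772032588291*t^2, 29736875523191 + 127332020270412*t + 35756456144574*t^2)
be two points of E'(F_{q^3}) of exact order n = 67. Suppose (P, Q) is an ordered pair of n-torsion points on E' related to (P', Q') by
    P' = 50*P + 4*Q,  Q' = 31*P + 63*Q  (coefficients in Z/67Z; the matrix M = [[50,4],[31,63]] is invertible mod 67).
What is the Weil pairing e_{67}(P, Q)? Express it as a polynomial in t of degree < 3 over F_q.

e_{67} is bilinear + alternating on E[67], so e_{67}(50*P + 4*Q, 31*P + 63*Q) = e_{67}(P,Q)^(50*63-4*31).
Hence e(P,Q) = e(P',Q')^{61} where 61 = 11^{-1} mod 67.
Double-and-add over 1000011: 7-1 doublings, 3-1 additions; each step l_{T,T}/v_{2T} or l_{T,P'}/v at Q'+S for random S.
So e_{67}(P',Q') = 140759680920889 + 31787511154444*t + 122347763425121*t^2.
Raise to 61: e(P,Q) = 45427742766846 + 83269699287894*t + 36041586316700*t^2 in mu_{67}.

45427742766846 + 83269699287894*t + 36041586316700*t^2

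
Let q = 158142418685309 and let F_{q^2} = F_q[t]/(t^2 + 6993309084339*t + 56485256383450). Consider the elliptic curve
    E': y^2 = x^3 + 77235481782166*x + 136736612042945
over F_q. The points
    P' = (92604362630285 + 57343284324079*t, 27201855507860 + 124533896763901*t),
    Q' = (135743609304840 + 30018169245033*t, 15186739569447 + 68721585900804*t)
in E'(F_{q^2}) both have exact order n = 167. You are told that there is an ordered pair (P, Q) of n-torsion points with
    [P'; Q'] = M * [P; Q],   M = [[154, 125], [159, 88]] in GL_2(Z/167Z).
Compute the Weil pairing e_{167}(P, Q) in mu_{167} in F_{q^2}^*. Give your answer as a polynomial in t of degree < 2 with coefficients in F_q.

The 167-Weil pairing on E[167] over F_{158142418685309} is alternating-bilinear: e_{167}(P',Q') = e_{167}(P,Q)^det(M).
154*88 - 125*159 = -6323; reduced mod 167: det = 23, inverse 138.
Miller loop for e_{167} over F_{158142418685309^2}: bits of 167 = 10100111; 7 double steps + 4 add steps, l/v at each.
e_{167}(P',Q') = 126742497327567 + 123777346690023*t.
Hence e(P,Q) = 103643255574187 + 73125455508033*t in F_{158142418685309^2}^*.

103643255574187 + 73125455508033*t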